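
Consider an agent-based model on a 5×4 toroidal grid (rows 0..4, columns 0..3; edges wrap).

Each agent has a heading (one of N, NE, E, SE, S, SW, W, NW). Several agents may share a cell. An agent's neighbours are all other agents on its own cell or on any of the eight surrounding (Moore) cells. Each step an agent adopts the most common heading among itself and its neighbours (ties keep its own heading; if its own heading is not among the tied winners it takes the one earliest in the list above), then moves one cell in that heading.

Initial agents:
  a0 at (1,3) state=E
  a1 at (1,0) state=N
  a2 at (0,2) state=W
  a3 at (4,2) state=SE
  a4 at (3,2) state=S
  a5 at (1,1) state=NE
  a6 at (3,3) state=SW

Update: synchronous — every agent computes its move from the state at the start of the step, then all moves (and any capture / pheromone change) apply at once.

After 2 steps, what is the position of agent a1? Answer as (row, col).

t=1: a0@(1,0):E a1@(0,0):N a2@(0,1):W a3@(0,3):SE a4@(4,2):S a5@(0,2):NE a6@(4,2):SW
t=2: a0@(1,1):E a1@(4,0):N a2@(0,0):W a3@(1,0):SE a4@(0,2):S a5@(4,3):NE a6@(0,1):SW

(4, 0)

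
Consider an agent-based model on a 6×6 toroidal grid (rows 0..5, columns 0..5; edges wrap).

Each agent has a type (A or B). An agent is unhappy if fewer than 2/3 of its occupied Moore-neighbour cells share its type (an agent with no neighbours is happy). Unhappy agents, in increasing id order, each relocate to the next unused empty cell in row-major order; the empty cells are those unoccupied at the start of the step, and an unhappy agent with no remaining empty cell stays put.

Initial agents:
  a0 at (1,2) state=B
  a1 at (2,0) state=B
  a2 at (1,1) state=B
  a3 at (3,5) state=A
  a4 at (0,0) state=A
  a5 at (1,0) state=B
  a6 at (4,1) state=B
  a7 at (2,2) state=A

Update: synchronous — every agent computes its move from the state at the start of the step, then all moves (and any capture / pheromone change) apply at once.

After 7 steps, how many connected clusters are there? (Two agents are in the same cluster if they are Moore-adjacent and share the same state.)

t=1: a0@(0,1):B a1@(2,0):B a2@(0,2):B a3@(0,3):A a4@(0,4):A a5@(1,0):B a6@(4,1):B a7@(0,5):A
t=2: a0@(0,1):B a1@(2,0):B a2@(0,0):B a3@(1,1):A a4@(0,4):A a5@(1,0):B a6@(4,1):B a7@(1,2):A
t=3: a0@(0,2):B a1@(0,3):B a2@(0,0):B a3@(0,5):A a4@(0,4):A a5@(1,0):B a6@(4,1):B a7@(1,3):A
t=4: a0@(0,1):B a1@(1,1):B a2@(1,2):B a3@(1,4):A a4@(0,4):A a5@(1,5):B a6@(4,1):B a7@(2,0):A
t=5: a0@(0,1):B a1@(1,1):B a2@(1,2):B a3@(0,0):A a4@(0,2):A a5@(0,3):B a6@(4,1):B a7@(0,5):A
t=6: a0@(0,4):B a1@(1,0):B a2@(1,2):B a3@(1,3):A a4@(1,4):A a5@(1,5):B a6@(4,1):B a7@(0,5):A
t=7: a0@(0,0):B a1@(0,1):B a2@(0,2):B a3@(0,3):A a4@(1,1):A a5@(2,0):B a6@(4,1):B a7@(2,1):A

5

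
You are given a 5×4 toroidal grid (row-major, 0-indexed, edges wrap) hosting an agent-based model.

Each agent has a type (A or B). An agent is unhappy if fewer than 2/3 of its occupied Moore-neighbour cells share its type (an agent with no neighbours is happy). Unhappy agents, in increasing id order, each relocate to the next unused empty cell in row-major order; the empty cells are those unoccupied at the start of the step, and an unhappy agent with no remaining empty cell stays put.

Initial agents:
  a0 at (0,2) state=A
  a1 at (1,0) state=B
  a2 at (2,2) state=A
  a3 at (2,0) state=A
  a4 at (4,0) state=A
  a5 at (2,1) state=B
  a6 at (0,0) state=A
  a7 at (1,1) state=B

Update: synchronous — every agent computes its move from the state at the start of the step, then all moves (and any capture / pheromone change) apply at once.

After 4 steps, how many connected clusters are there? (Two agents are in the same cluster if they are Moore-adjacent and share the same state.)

4

t=1: a0@(0,1):A a1@(0,3):B a2@(1,2):A a3@(1,3):A a4@(4,0):A a5@(2,3):B a6@(3,0):A a7@(3,1):B
t=2: a0@(0,1):A a1@(0,0):B a2@(0,2):A a3@(1,0):A a4@(1,1):A a5@(2,0):B a6@(2,1):A a7@(2,2):B
t=3: a0@(0,1):A a1@(0,3):B a2@(0,2):A a3@(1,2):A a4@(1,3):A a5@(2,3):B a6@(3,0):A a7@(3,1):B
t=4: a0@(0,1):A a1@(0,0):B a2@(0,2):A a3@(1,0):A a4@(1,1):A a5@(2,0):B a6@(2,1):A a7@(2,2):B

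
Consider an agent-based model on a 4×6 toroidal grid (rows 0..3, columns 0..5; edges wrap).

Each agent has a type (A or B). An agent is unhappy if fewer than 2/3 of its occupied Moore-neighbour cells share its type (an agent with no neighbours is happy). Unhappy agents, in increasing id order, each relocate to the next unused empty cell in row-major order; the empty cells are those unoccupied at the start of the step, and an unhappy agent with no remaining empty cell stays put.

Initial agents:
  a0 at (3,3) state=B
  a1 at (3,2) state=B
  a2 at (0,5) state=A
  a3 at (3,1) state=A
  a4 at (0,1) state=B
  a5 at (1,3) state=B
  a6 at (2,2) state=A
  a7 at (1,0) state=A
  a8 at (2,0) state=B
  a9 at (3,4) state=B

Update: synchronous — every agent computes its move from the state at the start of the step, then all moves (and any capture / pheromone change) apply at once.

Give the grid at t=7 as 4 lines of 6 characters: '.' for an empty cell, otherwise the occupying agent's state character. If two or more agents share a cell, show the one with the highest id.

t=1: a0@(3,3):B a1@(0,0):B a2@(0,2):A a3@(0,3):A a4@(0,4):B a5@(1,1):B a6@(1,2):A a7@(1,4):A a8@(1,5):B a9@(2,1):B
t=2: a0@(0,1):B a1@(0,0):B a2@(0,5):A a3@(1,0):A a4@(1,3):B a5@(2,0):B a6@(2,2):A a7@(2,3):A a8@(1,5):B a9@(2,4):B
t=3: a0@(0,2):B a1@(0,3):B a2@(0,4):A a3@(1,1):A a4@(1,2):B a5@(1,4):B a6@(2,1):A a7@(2,5):A a8@(3,0):B a9@(2,4):B
t=4: a0@(0,2):B a1@(0,3):B a2@(0,0):A a3@(0,1):A a4@(0,5):B a5@(1,0):B a6@(1,3):A a7@(1,5):A a8@(2,0):B a9@(2,2):B
t=5: a0@(0,4):B a1@(1,1):B a2@(1,2):A a3@(1,4):A a4@(2,1):B a5@(2,3):B a6@(2,4):A a7@(2,5):A a8@(3,0):B a9@(3,1):B
t=6: a0@(0,0):B a1@(0,1):B a2@(0,2):A a3@(0,3):A a4@(2,1):B a5@(0,5):B a6@(2,4):A a7@(2,5):A a8@(3,0):B a9@(3,1):B
t=7: a0@(0,0):B a1@(0,1):B a2@(0,4):A a3@(0,3):A a4@(2,1):B a5@(0,5):B a6@(2,4):A a7@(1,0):A a8@(3,0):B a9@(3,1):B

BB.AAB
A.....
.B..A.
BB....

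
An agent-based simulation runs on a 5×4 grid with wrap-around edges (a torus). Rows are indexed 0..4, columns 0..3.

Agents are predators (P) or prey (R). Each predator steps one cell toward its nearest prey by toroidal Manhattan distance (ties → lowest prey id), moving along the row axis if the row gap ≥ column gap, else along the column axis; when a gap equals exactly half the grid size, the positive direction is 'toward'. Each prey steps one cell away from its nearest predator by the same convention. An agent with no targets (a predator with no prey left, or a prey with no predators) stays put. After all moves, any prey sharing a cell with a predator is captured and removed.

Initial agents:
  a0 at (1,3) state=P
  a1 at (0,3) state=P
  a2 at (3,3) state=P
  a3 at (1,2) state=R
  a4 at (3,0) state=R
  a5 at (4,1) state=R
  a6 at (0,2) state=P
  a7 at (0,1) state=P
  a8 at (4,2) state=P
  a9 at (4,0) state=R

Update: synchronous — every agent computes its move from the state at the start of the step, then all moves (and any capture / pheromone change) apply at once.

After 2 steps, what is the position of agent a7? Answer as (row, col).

t=1: a0@(1,2):P a1@(1,3):P a2@(3,0):P a3@(1,1):R a4@(3,1):R a5@(3,1):R a6@(1,2):P a7@(4,1):P a8@(4,1):P
t=2: a0@(1,1):P a1@(1,0):P a2@(3,1):P a4@(3,2):R a5@(3,2):R a6@(1,1):P a7@(3,1):P a8@(3,1):P

(3, 1)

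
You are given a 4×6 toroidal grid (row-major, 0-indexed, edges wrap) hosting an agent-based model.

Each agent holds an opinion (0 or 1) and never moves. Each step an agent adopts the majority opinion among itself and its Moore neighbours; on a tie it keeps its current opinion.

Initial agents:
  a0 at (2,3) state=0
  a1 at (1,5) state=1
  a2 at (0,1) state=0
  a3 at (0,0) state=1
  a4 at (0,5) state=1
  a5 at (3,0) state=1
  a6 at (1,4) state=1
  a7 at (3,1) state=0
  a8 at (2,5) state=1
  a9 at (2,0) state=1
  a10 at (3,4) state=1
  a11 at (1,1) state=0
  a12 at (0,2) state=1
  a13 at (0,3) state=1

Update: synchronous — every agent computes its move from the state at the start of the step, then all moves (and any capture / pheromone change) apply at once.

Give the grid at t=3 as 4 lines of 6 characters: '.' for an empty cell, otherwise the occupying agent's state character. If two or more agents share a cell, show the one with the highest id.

1111.1
.1..11
1..1.1
11..1.

t=1: a0@(2,3):1 a1@(1,5):1 a2@(0,1):0 a3@(0,0):1 a4@(0,5):1 a5@(3,0):1 a6@(1,4):1 a7@(3,1):1 a8@(2,5):1 a9@(2,0):1 a10@(3,4):1 a11@(1,1):1 a12@(0,2):0 a13@(0,3):1
t=2: a0@(2,3):1 a1@(1,5):1 a2@(0,1):1 a3@(0,0):1 a4@(0,5):1 a5@(3,0):1 a6@(1,4):1 a7@(3,1):1 a8@(2,5):1 a9@(2,0):1 a10@(3,4):1 a11@(1,1):1 a12@(0,2):1 a13@(0,3):1
t=3: (unchanged — steady state)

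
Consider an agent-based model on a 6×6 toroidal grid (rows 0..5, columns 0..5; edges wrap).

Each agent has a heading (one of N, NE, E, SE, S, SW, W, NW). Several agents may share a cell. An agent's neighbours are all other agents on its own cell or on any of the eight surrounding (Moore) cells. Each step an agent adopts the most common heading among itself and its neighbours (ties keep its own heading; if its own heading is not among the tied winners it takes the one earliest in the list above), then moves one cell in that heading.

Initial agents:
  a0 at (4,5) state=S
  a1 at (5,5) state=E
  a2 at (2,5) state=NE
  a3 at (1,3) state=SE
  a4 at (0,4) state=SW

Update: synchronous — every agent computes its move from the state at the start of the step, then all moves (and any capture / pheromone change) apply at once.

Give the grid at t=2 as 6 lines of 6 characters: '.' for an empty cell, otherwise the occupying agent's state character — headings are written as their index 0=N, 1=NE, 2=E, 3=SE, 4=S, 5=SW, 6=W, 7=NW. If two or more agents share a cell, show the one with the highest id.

.1...4
......
..5...
.....3
......
.2....

t=1: a0@(5,5):S a1@(5,0):E a2@(1,0):NE a3@(2,4):SE a4@(1,3):SW
t=2: a0@(0,5):S a1@(5,1):E a2@(0,1):NE a3@(3,5):SE a4@(2,2):SW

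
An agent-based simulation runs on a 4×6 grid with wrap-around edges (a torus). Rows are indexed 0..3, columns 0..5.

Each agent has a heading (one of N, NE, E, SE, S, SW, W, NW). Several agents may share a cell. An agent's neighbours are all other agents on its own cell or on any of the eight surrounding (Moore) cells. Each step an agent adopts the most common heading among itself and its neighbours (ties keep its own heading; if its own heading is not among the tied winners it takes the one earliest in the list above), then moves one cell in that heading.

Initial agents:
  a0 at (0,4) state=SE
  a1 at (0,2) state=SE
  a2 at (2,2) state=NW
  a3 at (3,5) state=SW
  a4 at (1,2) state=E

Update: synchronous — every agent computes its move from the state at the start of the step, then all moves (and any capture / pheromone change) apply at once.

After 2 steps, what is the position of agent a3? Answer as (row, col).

(1, 5)

t=1: a0@(1,5):SE a1@(1,3):SE a2@(1,1):NW a3@(0,4):SW a4@(1,3):E
t=2: a0@(2,0):SE a1@(2,4):SE a2@(0,0):NW a3@(1,5):SE a4@(1,4):E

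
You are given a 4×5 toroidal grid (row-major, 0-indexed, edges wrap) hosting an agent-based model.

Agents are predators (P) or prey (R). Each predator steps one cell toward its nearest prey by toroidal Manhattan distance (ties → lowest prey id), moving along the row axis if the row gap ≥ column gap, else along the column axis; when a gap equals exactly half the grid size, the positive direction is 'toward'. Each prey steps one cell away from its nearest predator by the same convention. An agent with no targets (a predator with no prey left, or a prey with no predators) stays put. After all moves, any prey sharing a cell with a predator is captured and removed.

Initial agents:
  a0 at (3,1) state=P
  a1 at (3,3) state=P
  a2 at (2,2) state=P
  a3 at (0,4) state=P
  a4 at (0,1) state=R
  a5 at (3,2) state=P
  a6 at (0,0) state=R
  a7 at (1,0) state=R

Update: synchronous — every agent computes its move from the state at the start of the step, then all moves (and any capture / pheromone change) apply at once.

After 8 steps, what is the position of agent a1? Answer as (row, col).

t=1: a0@(0,1):P a1@(3,2):P a2@(3,2):P a3@(0,0):P a4@(1,1):R a5@(0,2):P a7@(2,0):R
t=2: a0@(1,1):P a1@(0,2):P a2@(0,2):P a3@(1,0):P a4@(2,1):R a5@(1,2):P
t=3: a0@(2,1):P a1@(1,2):P a2@(1,2):P a3@(2,0):P a4@(3,1):R a5@(2,2):P
t=4: a0@(3,1):P a1@(2,2):P a2@(2,2):P a3@(3,0):P a4@(0,1):R a5@(3,2):P
t=5: a0@(0,1):P a1@(3,2):P a2@(3,2):P a3@(0,0):P a4@(1,1):R a5@(0,2):P
t=6: a0@(1,1):P a1@(0,2):P a2@(0,2):P a3@(1,0):P a4@(2,1):R a5@(1,2):P
t=7: a0@(2,1):P a1@(1,2):P a2@(1,2):P a3@(2,0):P a4@(3,1):R a5@(2,2):P
t=8: a0@(3,1):P a1@(2,2):P a2@(2,2):P a3@(3,0):P a4@(0,1):R a5@(3,2):P

(2, 2)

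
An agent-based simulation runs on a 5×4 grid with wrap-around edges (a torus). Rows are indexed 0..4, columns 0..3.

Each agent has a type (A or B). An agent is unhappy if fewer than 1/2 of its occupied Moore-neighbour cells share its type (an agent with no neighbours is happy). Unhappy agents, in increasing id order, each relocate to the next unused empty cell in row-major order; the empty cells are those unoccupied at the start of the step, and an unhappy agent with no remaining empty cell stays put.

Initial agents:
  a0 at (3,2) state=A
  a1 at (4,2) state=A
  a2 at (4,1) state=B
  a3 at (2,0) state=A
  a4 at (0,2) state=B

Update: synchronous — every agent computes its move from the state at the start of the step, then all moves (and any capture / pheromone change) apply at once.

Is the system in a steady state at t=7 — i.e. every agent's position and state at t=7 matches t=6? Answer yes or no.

no

t=1: a0@(3,2):A a1@(0,0):A a2@(0,1):B a3@(2,0):A a4@(0,2):B
t=2: a0@(3,2):A a1@(0,3):A a2@(0,1):B a3@(2,0):A a4@(0,2):B
t=3: a0@(3,2):A a1@(0,0):A a2@(0,1):B a3@(2,0):A a4@(0,2):B
t=4: a0@(3,2):A a1@(0,3):A a2@(0,1):B a3@(2,0):A a4@(0,2):B
t=5: a0@(3,2):A a1@(0,0):A a2@(0,1):B a3@(2,0):A a4@(0,2):B
t=6: a0@(3,2):A a1@(0,3):A a2@(0,1):B a3@(2,0):A a4@(0,2):B
t=7: a0@(3,2):A a1@(0,0):A a2@(0,1):B a3@(2,0):A a4@(0,2):B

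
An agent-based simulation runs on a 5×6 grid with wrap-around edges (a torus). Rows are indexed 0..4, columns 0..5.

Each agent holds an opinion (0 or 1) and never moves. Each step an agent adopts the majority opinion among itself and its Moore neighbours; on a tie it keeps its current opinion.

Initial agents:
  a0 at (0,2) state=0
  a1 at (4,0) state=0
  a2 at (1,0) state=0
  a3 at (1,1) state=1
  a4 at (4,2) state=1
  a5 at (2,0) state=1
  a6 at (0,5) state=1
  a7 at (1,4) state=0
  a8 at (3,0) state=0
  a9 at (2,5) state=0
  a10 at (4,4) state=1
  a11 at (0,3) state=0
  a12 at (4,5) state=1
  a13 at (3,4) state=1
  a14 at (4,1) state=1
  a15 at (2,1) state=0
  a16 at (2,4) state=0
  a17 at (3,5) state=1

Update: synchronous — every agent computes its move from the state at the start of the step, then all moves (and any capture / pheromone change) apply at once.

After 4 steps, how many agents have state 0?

t=1: a0@(0,2):1 a1@(4,0):1 a2@(1,0):0 a3@(1,1):0 a4@(4,2):1 a5@(2,0):0 a6@(0,5):1 a7@(1,4):0 a8@(3,0):0 a9@(2,5):0 a10@(4,4):1 a11@(0,3):0 a12@(4,5):1 a13@(3,4):1 a14@(4,1):0 a15@(2,1):0 a16@(2,4):0 a17@(3,5):1
t=2: a0@(0,2):0 a1@(4,0):1 a2@(1,0):0 a3@(1,1):0 a4@(4,2):1 a5@(2,0):0 a6@(0,5):1 a7@(1,4):0 a8@(3,0):0 a9@(2,5):0 a10@(4,4):1 a11@(0,3):1 a12@(4,5):1 a13@(3,4):1 a14@(4,1):1 a15@(2,1):0 a16@(2,4):0 a17@(3,5):1
t=3: a0@(0,2):1 a1@(4,0):1 a2@(1,0):0 a3@(1,1):0 a4@(4,2):1 a5@(2,0):0 a6@(0,5):1 a7@(1,4):0 a8@(3,0):0 a9@(2,5):0 a10@(4,4):1 a11@(0,3):1 a12@(4,5):1 a13@(3,4):1 a14@(4,1):1 a15@(2,1):0 a16@(2,4):0 a17@(3,5):1
t=4: (unchanged — steady state)

8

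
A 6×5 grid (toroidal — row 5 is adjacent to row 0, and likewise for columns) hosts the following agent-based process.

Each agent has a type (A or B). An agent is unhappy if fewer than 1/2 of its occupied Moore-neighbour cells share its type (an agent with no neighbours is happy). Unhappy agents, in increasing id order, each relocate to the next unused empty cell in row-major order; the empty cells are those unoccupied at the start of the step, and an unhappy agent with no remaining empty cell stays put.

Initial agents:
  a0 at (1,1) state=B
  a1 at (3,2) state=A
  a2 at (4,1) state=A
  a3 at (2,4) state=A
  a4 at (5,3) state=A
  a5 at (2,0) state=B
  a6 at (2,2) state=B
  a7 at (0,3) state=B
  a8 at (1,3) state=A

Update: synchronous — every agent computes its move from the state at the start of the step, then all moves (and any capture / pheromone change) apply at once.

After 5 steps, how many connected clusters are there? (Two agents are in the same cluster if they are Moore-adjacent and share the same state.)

t=1: a0@(1,1):B a1@(3,2):A a2@(4,1):A a3@(2,4):A a4@(0,0):A a5@(2,0):B a6@(0,1):B a7@(0,2):B a8@(0,4):A
t=2: a0@(1,1):B a1@(3,2):A a2@(4,1):A a3@(0,3):A a4@(1,0):A a5@(2,0):B a6@(0,1):B a7@(0,2):B a8@(0,4):A
t=3: a0@(1,1):B a1@(3,2):A a2@(4,1):A a3@(0,3):A a4@(0,0):A a5@(2,0):B a6@(0,1):B a7@(0,2):B a8@(0,4):A
t=4: a0@(1,1):B a1@(3,2):A a2@(4,1):A a3@(0,3):A a4@(1,0):A a5@(2,0):B a6@(0,1):B a7@(0,2):B a8@(0,4):A
t=5: a0@(1,1):B a1@(3,2):A a2@(4,1):A a3@(0,3):A a4@(0,0):A a5@(2,0):B a6@(0,1):B a7@(0,2):B a8@(0,4):A

3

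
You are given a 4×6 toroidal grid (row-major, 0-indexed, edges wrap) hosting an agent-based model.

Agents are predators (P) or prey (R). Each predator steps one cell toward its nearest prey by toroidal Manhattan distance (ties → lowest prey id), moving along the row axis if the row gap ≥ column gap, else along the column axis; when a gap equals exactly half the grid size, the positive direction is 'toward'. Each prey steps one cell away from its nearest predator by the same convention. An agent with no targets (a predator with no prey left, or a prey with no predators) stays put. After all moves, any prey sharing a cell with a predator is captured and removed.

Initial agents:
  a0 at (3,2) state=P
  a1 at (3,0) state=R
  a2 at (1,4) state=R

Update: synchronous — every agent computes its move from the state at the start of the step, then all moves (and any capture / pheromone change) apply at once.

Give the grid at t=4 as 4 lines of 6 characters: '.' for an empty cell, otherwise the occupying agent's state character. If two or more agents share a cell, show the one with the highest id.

.R....
......
......
..R.P.

t=1: a0@(3,1):P a1@(3,5):R a2@(0,4):R
t=2: a0@(3,0):P a1@(3,4):R a2@(0,3):R
t=3: a0@(3,5):P a1@(3,3):R a2@(0,2):R
t=4: a0@(3,4):P a1@(3,2):R a2@(0,1):R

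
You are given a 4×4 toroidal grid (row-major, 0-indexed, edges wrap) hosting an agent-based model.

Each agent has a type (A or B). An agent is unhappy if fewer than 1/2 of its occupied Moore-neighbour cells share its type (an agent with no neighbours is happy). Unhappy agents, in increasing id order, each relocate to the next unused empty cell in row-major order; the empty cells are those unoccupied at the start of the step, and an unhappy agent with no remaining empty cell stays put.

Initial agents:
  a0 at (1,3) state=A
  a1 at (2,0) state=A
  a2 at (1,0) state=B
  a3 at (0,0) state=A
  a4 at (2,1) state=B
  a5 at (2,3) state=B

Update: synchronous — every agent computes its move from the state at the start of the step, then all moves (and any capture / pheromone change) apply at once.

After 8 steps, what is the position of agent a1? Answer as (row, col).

t=1: a0@(1,3):A a1@(0,1):A a2@(0,2):B a3@(0,0):A a4@(2,1):B a5@(0,3):B
t=2: a0@(1,0):A a1@(0,1):A a2@(1,1):B a3@(0,0):A a4@(2,1):B a5@(1,2):B
t=3: a0@(1,0):A a1@(0,1):A a2@(0,2):B a3@(0,0):A a4@(2,1):B a5@(1,2):B
t=4: (unchanged — steady state)

(0, 1)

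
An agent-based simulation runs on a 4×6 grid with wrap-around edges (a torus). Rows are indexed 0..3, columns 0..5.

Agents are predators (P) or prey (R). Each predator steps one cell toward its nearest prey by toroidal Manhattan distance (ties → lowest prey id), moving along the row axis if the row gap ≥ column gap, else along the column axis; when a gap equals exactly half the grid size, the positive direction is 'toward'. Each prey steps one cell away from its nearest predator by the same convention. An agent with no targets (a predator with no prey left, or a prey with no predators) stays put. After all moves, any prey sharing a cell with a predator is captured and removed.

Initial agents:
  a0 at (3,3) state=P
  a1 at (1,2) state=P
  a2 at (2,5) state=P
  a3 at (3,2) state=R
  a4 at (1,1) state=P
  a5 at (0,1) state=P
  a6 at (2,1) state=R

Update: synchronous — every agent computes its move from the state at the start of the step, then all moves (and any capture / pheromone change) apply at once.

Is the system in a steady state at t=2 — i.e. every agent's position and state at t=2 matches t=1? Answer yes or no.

t=1: a0@(3,2):P a1@(2,2):P a2@(2,0):P a4@(2,1):P a5@(3,1):P
t=2: (unchanged — steady state)

yes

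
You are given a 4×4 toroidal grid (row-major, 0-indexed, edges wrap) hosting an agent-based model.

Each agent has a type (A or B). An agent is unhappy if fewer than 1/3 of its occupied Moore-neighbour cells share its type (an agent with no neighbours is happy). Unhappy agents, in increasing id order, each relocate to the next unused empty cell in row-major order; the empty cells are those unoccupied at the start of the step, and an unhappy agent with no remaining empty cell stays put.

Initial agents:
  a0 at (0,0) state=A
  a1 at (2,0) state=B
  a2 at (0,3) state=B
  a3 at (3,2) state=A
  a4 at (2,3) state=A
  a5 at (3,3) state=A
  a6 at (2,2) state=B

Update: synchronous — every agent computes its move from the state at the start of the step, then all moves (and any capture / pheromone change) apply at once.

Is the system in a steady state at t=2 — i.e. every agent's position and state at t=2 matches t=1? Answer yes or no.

yes

t=1: a0@(0,0):A a1@(0,1):B a2@(0,2):B a3@(3,2):A a4@(2,3):A a5@(3,3):A a6@(1,0):B
t=2: (unchanged — steady state)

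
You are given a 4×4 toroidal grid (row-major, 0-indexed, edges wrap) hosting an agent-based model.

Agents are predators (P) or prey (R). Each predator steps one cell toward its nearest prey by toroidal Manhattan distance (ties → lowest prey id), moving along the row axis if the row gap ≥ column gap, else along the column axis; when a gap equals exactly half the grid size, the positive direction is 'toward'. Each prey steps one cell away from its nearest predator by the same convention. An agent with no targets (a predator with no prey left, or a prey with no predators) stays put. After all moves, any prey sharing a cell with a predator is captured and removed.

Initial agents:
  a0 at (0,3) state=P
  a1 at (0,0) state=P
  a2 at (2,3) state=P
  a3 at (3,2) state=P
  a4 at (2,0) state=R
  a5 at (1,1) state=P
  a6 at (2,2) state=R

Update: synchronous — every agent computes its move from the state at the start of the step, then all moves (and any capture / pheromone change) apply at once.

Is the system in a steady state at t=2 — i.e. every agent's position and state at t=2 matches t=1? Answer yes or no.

t=1: a0@(1,3):P a1@(1,0):P a2@(2,0):P a3@(2,2):P a5@(2,1):P
t=2: (unchanged — steady state)

yes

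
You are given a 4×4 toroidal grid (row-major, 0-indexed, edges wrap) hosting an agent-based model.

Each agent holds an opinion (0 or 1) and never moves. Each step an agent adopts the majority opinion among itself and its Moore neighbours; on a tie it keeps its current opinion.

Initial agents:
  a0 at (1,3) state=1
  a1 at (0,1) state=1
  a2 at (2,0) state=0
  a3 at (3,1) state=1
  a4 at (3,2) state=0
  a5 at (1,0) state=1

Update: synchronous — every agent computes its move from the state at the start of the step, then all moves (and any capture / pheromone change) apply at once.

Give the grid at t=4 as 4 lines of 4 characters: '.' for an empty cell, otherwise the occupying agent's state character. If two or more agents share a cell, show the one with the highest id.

.1..
1..1
1...
.11.

t=1: a0@(1,3):1 a1@(0,1):1 a2@(2,0):1 a3@(3,1):1 a4@(3,2):1 a5@(1,0):1
t=2: (unchanged — steady state)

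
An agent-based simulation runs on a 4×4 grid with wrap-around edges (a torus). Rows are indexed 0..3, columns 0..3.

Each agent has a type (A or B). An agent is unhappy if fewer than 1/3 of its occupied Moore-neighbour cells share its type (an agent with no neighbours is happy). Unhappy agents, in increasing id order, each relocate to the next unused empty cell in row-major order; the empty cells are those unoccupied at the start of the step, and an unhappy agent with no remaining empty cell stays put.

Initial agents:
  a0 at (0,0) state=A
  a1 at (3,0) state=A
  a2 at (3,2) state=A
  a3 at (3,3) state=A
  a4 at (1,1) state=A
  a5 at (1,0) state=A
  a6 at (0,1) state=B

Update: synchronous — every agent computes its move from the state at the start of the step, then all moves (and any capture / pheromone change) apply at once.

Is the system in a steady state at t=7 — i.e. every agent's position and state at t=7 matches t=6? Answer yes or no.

t=1: a0@(0,0):A a1@(3,0):A a2@(3,2):A a3@(3,3):A a4@(1,1):A a5@(1,0):A a6@(0,2):B
t=2: a0@(0,0):A a1@(3,0):A a2@(3,2):A a3@(3,3):A a4@(1,1):A a5@(1,0):A a6@(0,1):B
t=3: a0@(0,0):A a1@(3,0):A a2@(3,2):A a3@(3,3):A a4@(1,1):A a5@(1,0):A a6@(0,2):B
t=4: a0@(0,0):A a1@(3,0):A a2@(3,2):A a3@(3,3):A a4@(1,1):A a5@(1,0):A a6@(0,1):B
t=5: a0@(0,0):A a1@(3,0):A a2@(3,2):A a3@(3,3):A a4@(1,1):A a5@(1,0):A a6@(0,2):B
t=6: a0@(0,0):A a1@(3,0):A a2@(3,2):A a3@(3,3):A a4@(1,1):A a5@(1,0):A a6@(0,1):B
t=7: a0@(0,0):A a1@(3,0):A a2@(3,2):A a3@(3,3):A a4@(1,1):A a5@(1,0):A a6@(0,2):B

no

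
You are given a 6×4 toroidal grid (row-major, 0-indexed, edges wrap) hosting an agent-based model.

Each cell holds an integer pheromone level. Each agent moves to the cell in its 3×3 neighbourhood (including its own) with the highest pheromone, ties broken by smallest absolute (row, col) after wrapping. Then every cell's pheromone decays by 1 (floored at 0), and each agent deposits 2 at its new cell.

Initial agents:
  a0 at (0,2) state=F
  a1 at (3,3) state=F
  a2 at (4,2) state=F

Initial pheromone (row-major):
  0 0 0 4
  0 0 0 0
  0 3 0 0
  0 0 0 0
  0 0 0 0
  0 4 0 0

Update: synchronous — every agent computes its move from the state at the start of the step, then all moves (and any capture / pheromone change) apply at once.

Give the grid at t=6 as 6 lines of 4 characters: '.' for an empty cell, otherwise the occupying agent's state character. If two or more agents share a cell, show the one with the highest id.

...F
....
F...
....
....
.F..

t=1: a0@(0,3) a1@(2,0) a2@(5,1) | pheromone: 0 0 0 5 / 0 0 0 0 / 2 2 0 0 / 0 0 0 0 / 0 0 0 0 / 0 5 0 0
t=2: a0@(0,3) a1@(2,0) a2@(5,1) | pheromone: 0 0 0 6 / 0 0 0 0 / 3 1 0 0 / 0 0 0 0 / 0 0 0 0 / 0 6 0 0
t=3: a0@(0,3) a1@(2,0) a2@(5,1) | pheromone: 0 0 0 7 / 0 0 0 0 / 4 0 0 0 / 0 0 0 0 / 0 0 0 0 / 0 7 0 0
t=4: a0@(0,3) a1@(2,0) a2@(5,1) | pheromone: 0 0 0 8 / 0 0 0 0 / 5 0 0 0 / 0 0 0 0 / 0 0 0 0 / 0 8 0 0
t=5: a0@(0,3) a1@(2,0) a2@(5,1) | pheromone: 0 0 0 9 / 0 0 0 0 / 6 0 0 0 / 0 0 0 0 / 0 0 0 0 / 0 9 0 0
t=6: a0@(0,3) a1@(2,0) a2@(5,1) | pheromone: 0 0 0 10 / 0 0 0 0 / 7 0 0 0 / 0 0 0 0 / 0 0 0 0 / 0 10 0 0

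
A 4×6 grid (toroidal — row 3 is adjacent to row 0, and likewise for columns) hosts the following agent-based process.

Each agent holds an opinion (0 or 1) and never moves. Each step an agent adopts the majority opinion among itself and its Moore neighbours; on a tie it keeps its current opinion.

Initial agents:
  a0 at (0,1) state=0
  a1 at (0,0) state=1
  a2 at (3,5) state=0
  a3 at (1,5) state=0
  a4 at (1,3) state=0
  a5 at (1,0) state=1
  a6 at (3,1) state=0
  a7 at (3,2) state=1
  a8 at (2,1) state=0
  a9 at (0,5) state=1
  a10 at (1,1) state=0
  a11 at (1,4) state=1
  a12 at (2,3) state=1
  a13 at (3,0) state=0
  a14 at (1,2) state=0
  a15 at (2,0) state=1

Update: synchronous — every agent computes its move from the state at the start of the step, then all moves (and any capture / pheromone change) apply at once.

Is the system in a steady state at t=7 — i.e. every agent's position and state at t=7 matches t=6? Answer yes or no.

yes

t=1: a0@(0,1):0 a1@(0,0):0 a2@(3,5):1 a3@(1,5):1 a4@(1,3):0 a5@(1,0):1 a6@(3,1):0 a7@(3,2):0 a8@(2,1):0 a9@(0,5):1 a10@(1,1):0 a11@(1,4):1 a12@(2,3):1 a13@(3,0):0 a14@(1,2):0 a15@(2,0):0
t=2: a0@(0,1):0 a1@(0,0):0 a2@(3,5):0 a3@(1,5):1 a4@(1,3):0 a5@(1,0):0 a6@(3,1):0 a7@(3,2):0 a8@(2,1):0 a9@(0,5):1 a10@(1,1):0 a11@(1,4):1 a12@(2,3):0 a13@(3,0):0 a14@(1,2):0 a15@(2,0):0
t=3: a0@(0,1):0 a1@(0,0):0 a2@(3,5):0 a3@(1,5):1 a4@(1,3):0 a5@(1,0):0 a6@(3,1):0 a7@(3,2):0 a8@(2,1):0 a9@(0,5):0 a10@(1,1):0 a11@(1,4):1 a12@(2,3):0 a13@(3,0):0 a14@(1,2):0 a15@(2,0):0
t=4: a0@(0,1):0 a1@(0,0):0 a2@(3,5):0 a3@(1,5):0 a4@(1,3):0 a5@(1,0):0 a6@(3,1):0 a7@(3,2):0 a8@(2,1):0 a9@(0,5):0 a10@(1,1):0 a11@(1,4):0 a12@(2,3):0 a13@(3,0):0 a14@(1,2):0 a15@(2,0):0
t=5: (unchanged — steady state)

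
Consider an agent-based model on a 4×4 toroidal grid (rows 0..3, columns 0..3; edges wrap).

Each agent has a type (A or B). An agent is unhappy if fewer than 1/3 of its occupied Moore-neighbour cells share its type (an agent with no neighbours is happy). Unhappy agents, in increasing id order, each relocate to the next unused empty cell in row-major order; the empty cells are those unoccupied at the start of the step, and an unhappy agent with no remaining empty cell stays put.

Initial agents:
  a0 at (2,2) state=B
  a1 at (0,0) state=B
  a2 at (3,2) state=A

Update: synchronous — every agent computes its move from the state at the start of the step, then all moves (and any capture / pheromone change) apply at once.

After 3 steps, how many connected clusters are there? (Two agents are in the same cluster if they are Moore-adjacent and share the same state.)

t=1: a0@(0,1):B a1@(0,0):B a2@(0,2):A
t=2: a0@(0,1):B a1@(0,0):B a2@(0,3):A
t=3: a0@(0,1):B a1@(0,0):B a2@(0,2):A

2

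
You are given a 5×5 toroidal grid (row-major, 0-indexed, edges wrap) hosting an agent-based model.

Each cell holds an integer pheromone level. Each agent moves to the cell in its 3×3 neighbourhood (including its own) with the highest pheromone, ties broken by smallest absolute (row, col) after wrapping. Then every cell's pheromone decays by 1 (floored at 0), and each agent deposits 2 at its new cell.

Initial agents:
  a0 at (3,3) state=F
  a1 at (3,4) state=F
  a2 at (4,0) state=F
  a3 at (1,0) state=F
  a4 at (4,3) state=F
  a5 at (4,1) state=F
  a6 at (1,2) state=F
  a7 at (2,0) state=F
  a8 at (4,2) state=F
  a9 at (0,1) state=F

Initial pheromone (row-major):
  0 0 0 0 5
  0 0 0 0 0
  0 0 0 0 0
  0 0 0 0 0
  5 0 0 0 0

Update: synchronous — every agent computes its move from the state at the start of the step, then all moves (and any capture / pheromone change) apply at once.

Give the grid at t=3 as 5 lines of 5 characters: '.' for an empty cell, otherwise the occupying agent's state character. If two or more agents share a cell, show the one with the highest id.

....F
.....
..F..
.....
.....

t=1: a0@(2,2) a1@(4,0) a2@(0,4) a3@(0,4) a4@(0,4) a5@(4,0) a6@(0,1) a7@(1,0) a8@(0,1) a9@(4,0) | pheromone: 0 4 0 0 10 / 2 0 0 0 0 / 0 0 2 0 0 / 0 0 0 0 0 / 10 0 0 0 0
t=2: a0@(2,2) a1@(0,4) a2@(0,4) a3@(0,4) a4@(0,4) a5@(0,4) a6@(4,0) a7@(0,4) a8@(4,0) a9@(0,4) | pheromone: 0 3 0 0 23 / 1 0 0 0 0 / 0 0 3 0 0 / 0 0 0 0 0 / 13 0 0 0 0
t=3: a0@(2,2) a1@(0,4) a2@(0,4) a3@(0,4) a4@(0,4) a5@(0,4) a6@(0,4) a7@(0,4) a8@(0,4) a9@(0,4) | pheromone: 0 2 0 0 40 / 0 0 0 0 0 / 0 0 4 0 0 / 0 0 0 0 0 / 12 0 0 0 0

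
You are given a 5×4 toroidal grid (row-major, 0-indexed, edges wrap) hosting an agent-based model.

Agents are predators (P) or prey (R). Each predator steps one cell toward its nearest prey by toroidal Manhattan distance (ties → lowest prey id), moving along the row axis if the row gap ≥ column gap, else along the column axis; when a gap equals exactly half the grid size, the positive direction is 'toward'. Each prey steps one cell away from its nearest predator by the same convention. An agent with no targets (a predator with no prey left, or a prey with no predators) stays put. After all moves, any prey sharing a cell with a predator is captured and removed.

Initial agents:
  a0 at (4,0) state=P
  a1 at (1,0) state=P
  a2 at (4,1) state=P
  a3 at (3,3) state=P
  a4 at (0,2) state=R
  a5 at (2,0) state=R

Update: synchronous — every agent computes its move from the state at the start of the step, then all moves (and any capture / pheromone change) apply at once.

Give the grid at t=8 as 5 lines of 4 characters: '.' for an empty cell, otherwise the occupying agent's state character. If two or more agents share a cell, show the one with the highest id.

t=1: a0@(3,0):P a1@(2,0):P a2@(0,1):P a3@(2,3):P a4@(1,2):R
t=2: a0@(2,0):P a1@(2,1):P a2@(1,1):P a3@(1,3):P a4@(2,2):R
t=3: a0@(2,1):P a1@(2,2):P a2@(2,1):P a3@(2,3):P
t=4: (unchanged — steady state)

....
....
.PPP
....
....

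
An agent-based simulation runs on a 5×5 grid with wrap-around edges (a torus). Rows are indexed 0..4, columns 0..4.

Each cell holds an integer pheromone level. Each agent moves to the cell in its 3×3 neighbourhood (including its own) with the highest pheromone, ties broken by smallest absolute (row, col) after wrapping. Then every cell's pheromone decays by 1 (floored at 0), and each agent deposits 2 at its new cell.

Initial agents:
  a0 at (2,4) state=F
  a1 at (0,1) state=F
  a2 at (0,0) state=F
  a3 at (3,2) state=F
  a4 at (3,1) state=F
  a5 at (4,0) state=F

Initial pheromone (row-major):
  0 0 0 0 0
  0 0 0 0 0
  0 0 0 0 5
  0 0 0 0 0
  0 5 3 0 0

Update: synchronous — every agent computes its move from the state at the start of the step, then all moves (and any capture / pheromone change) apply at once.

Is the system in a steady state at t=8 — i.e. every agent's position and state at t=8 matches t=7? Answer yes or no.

t=1: a0@(2,4) a1@(4,1) a2@(4,1) a3@(4,1) a4@(4,1) a5@(4,1) | pheromone: 0 0 0 0 0 / 0 0 0 0 0 / 0 0 0 0 6 / 0 0 0 0 0 / 0 14 2 0 0
t=2: a0@(2,4) a1@(4,1) a2@(4,1) a3@(4,1) a4@(4,1) a5@(4,1) | pheromone: 0 0 0 0 0 / 0 0 0 0 0 / 0 0 0 0 7 / 0 0 0 0 0 / 0 23 1 0 0
t=3: a0@(2,4) a1@(4,1) a2@(4,1) a3@(4,1) a4@(4,1) a5@(4,1) | pheromone: 0 0 0 0 0 / 0 0 0 0 0 / 0 0 0 0 8 / 0 0 0 0 0 / 0 32 0 0 0
t=4: a0@(2,4) a1@(4,1) a2@(4,1) a3@(4,1) a4@(4,1) a5@(4,1) | pheromone: 0 0 0 0 0 / 0 0 0 0 0 / 0 0 0 0 9 / 0 0 0 0 0 / 0 41 0 0 0
t=5: a0@(2,4) a1@(4,1) a2@(4,1) a3@(4,1) a4@(4,1) a5@(4,1) | pheromone: 0 0 0 0 0 / 0 0 0 0 0 / 0 0 0 0 10 / 0 0 0 0 0 / 0 50 0 0 0
t=6: a0@(2,4) a1@(4,1) a2@(4,1) a3@(4,1) a4@(4,1) a5@(4,1) | pheromone: 0 0 0 0 0 / 0 0 0 0 0 / 0 0 0 0 11 / 0 0 0 0 0 / 0 59 0 0 0
t=7: a0@(2,4) a1@(4,1) a2@(4,1) a3@(4,1) a4@(4,1) a5@(4,1) | pheromone: 0 0 0 0 0 / 0 0 0 0 0 / 0 0 0 0 12 / 0 0 0 0 0 / 0 68 0 0 0
t=8: a0@(2,4) a1@(4,1) a2@(4,1) a3@(4,1) a4@(4,1) a5@(4,1) | pheromone: 0 0 0 0 0 / 0 0 0 0 0 / 0 0 0 0 13 / 0 0 0 0 0 / 0 77 0 0 0

yes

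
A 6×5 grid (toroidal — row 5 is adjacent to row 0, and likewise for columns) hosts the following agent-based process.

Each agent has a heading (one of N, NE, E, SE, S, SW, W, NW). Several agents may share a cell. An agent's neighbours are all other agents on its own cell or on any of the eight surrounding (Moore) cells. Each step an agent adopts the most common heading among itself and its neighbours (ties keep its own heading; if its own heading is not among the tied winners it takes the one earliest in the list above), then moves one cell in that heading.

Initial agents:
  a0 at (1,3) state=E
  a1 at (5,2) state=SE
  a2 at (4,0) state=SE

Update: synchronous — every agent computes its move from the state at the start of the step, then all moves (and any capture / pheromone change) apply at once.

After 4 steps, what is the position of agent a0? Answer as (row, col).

t=1: a0@(1,4):E a1@(0,3):SE a2@(5,1):SE
t=2: a0@(1,0):E a1@(1,4):SE a2@(0,2):SE
t=3: a0@(1,1):E a1@(2,0):SE a2@(1,3):SE
t=4: a0@(1,2):E a1@(3,1):SE a2@(2,4):SE

(1, 2)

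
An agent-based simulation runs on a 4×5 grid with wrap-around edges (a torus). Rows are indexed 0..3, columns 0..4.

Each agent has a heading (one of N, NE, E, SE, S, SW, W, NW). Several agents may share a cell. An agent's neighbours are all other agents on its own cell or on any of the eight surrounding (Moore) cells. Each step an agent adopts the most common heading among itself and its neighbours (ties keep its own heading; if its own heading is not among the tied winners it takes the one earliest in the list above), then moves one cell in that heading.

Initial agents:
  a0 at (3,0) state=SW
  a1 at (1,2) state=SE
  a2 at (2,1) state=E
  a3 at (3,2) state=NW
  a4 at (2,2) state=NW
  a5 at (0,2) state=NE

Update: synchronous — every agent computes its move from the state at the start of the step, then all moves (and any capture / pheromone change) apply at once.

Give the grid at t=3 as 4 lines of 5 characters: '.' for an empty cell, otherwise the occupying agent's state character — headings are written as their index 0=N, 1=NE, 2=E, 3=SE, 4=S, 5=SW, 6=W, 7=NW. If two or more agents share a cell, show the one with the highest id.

....7
1....
..57.
...77

t=1: a0@(0,4):SW a1@(2,3):SE a2@(1,0):NW a3@(2,1):NW a4@(1,1):NW a5@(3,3):NE
t=2: a0@(1,3):SW a1@(3,4):SE a2@(0,4):NW a3@(1,0):NW a4@(0,0):NW a5@(2,4):NE
t=3: a0@(2,2):SW a1@(2,3):NW a2@(3,3):NW a3@(0,4):NW a4@(3,4):NW a5@(1,0):NE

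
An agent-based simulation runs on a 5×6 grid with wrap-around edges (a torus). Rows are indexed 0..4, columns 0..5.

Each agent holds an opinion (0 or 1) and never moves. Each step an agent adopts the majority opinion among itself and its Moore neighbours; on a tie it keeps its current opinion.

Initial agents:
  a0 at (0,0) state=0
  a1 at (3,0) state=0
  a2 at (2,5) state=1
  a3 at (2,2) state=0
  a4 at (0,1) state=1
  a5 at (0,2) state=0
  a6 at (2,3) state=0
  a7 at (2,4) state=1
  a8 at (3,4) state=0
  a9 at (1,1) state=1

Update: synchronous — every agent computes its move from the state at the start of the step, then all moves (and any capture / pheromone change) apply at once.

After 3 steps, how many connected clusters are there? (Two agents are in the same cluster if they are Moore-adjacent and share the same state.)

t=1: a0@(0,0):1 a1@(3,0):0 a2@(2,5):1 a3@(2,2):0 a4@(0,1):1 a5@(0,2):1 a6@(2,3):0 a7@(2,4):1 a8@(3,4):0 a9@(1,1):0
t=2: a0@(0,0):1 a1@(3,0):0 a2@(2,5):1 a3@(2,2):0 a4@(0,1):1 a5@(0,2):1 a6@(2,3):0 a7@(2,4):1 a8@(3,4):0 a9@(1,1):1
t=3: (unchanged — steady state)

4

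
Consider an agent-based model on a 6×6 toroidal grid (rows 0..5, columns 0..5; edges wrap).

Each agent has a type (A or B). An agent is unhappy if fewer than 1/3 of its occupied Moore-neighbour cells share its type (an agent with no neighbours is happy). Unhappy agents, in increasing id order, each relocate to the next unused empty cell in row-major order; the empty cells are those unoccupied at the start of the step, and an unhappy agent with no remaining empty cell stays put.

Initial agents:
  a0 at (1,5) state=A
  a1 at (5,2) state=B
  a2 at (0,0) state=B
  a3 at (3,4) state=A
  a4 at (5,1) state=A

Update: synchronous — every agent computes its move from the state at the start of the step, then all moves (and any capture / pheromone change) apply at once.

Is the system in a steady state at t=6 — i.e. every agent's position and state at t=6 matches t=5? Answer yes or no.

t=1: a0@(0,1):A a1@(0,2):B a2@(0,3):B a3@(3,4):A a4@(0,4):A
t=2: a0@(0,0):A a1@(0,2):B a2@(0,3):B a3@(3,4):A a4@(0,5):A
t=3: (unchanged — steady state)

yes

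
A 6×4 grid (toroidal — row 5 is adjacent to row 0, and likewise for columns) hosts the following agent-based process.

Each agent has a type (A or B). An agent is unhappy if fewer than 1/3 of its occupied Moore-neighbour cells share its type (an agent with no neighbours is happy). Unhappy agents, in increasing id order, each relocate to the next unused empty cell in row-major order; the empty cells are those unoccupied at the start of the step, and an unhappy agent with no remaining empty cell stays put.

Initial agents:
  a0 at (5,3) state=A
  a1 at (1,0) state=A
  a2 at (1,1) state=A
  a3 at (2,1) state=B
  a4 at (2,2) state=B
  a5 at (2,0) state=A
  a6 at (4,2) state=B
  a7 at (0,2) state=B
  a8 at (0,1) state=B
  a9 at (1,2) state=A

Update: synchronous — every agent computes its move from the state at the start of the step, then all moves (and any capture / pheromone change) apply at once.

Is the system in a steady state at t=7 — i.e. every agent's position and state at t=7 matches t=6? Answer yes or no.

yes

t=1: a0@(0,0):A a1@(1,0):A a2@(1,1):A a3@(0,3):B a4@(2,2):B a5@(2,0):A a6@(1,3):B a7@(2,3):B a8@(3,0):B a9@(3,1):A
t=2: (unchanged — steady state)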